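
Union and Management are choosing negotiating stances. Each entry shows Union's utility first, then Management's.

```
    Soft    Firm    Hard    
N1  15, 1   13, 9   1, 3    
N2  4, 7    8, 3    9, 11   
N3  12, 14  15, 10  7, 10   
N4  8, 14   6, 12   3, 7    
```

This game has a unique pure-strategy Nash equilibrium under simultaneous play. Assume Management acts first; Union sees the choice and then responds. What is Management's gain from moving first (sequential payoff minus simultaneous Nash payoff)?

Backward induction with Management moving first.
- Soft → Union plays N1 (best of 15, 4, 12, 8); Management gets 1.
- Firm → Union plays N3 (best of 13, 8, 15, 6); Management gets 10.
- Hard → Union plays N2 (best of 1, 9, 7, 3); Management gets 11.
Management's induced payoffs are 1, 10, 11, so Management commits to Hard. Subgame-perfect outcome: (N2, Hard) with payoffs (9, 11).
For the simultaneous game, intersect best replies.
Union's best replies: Soft→N1; Firm→N3; Hard→N2.
Management's best replies: N1→Firm; N2→Hard; N3→Soft; N4→Soft.
The unique mutual best reply is (N2, Hard), giving (9, 11).
Management's commitment gain: 11 − 11 = 0.

0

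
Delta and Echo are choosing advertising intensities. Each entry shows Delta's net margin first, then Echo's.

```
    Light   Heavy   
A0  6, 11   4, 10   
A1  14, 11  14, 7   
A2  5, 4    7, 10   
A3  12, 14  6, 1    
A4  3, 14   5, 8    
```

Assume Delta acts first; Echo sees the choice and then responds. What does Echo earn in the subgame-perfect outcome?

11

Solve by backward induction (Delta leads).
- A0: BR = Light, leader payoff 6.
- A1: BR = Light, leader payoff 14.
- A2: BR = Heavy, leader payoff 7.
- A3: BR = Light, leader payoff 12.
- A4: BR = Light, leader payoff 3.
Delta's induced payoffs are 6, 14, 7, 12, 3, so Delta commits to A1. Subgame-perfect outcome: (A1, Light) with payoffs (14, 11).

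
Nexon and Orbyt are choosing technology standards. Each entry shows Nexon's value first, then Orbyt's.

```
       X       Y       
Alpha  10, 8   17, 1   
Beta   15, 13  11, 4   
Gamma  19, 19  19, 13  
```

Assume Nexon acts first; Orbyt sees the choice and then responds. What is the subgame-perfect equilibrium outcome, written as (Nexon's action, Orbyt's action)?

Solve by backward induction (Nexon leads).
- Alpha → Orbyt plays X (best of 8, 1); Nexon gets 10.
- Beta → Orbyt plays X (best of 13, 4); Nexon gets 15.
- Gamma → Orbyt plays X (best of 19, 13); Nexon gets 19.
Nexon's induced payoffs are 10, 15, 19, so Nexon commits to Gamma. Subgame-perfect outcome: (Gamma, X) with payoffs (19, 19).

(Gamma, X)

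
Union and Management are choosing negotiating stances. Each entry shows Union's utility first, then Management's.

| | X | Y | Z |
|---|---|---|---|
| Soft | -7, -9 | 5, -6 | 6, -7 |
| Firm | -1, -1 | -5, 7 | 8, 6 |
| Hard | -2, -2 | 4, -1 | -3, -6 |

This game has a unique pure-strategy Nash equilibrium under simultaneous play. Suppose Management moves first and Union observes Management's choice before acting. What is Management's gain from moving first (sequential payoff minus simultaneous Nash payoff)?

Backward induction with Management moving first.
- X: BR = Firm, leader payoff -1.
- Y: BR = Soft, leader payoff -6.
- Z: BR = Firm, leader payoff 6.
Among -1, -6, 6, the best is 6 at Z. Subgame-perfect outcome: (Firm, Z) with payoffs (8, 6).
Now find the simultaneous Nash equilibrium.
Union's best replies: X→Firm; Y→Soft; Z→Firm.
Management's best replies: Soft→Y; Firm→Y; Hard→Y.
The unique mutual best reply is (Soft, Y), giving (5, -6).
Management's commitment gain: 6 − -6 = 12.

12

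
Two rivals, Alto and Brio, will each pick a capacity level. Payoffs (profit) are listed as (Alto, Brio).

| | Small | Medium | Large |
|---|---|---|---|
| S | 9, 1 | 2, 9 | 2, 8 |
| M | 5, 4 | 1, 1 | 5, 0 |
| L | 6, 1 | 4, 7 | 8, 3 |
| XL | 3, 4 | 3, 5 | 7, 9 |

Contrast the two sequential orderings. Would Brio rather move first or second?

second

If Alto leads: Brio's best replies are S→Medium, M→Small, L→Medium, XL→Large; Alto's induced payoffs 2, 5, 4, 7; outcome (XL, Large), payoffs (7, 9).
If Brio leads: Alto's best replies are Small→S, Medium→L, Large→L; Brio's induced payoffs 1, 7, 3; outcome (L, Medium), payoffs (4, 7).
Brio gets 7 moving first and 9 moving second, so Brio prefers to move second.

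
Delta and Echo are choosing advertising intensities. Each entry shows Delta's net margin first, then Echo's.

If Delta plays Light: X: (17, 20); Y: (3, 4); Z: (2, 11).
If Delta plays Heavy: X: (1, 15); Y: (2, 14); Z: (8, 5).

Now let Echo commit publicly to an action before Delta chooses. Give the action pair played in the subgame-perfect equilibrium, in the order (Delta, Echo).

Backward induction with Echo moving first.
- X: BR = Light, leader payoff 20.
- Y: BR = Light, leader payoff 4.
- Z: BR = Heavy, leader payoff 5.
Maximizing over 20, 4, 5, Echo chooses X. Subgame-perfect outcome: (Light, X) with payoffs (17, 20).

(Light, X)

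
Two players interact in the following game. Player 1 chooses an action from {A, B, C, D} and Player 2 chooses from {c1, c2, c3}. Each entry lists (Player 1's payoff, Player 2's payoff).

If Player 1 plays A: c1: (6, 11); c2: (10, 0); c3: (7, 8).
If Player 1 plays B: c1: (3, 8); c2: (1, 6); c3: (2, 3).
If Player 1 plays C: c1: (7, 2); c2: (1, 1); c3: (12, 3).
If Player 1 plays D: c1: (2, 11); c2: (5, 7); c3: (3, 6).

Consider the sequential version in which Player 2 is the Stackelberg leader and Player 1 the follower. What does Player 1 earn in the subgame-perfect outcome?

12

Work backward from Player 1's decision.
- c1: BR = C, leader payoff 2.
- c2: BR = A, leader payoff 0.
- c3: BR = C, leader payoff 3.
Player 2's induced payoffs are 2, 0, 3, so Player 2 commits to c3. Subgame-perfect outcome: (C, c3) with payoffs (12, 3).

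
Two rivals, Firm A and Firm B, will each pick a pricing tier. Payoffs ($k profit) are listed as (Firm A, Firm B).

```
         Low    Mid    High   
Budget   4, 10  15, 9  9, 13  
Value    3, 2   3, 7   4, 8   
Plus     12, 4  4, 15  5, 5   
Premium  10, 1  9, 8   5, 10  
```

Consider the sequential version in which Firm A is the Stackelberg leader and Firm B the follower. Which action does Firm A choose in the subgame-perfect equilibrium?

Budget

Firm B best-responds to each possible Firm A move:
- Budget: Firm B compares 10, 9, 13 and picks High; Firm A would get 9.
- Value: Firm B compares 2, 7, 8 and picks High; Firm A would get 4.
- Plus: Firm B compares 4, 15, 5 and picks Mid; Firm A would get 4.
- Premium: Firm B compares 1, 8, 10 and picks High; Firm A would get 5.
Firm A's induced payoffs are 9, 4, 4, 5, so Firm A commits to Budget. Subgame-perfect outcome: (Budget, High) with payoffs (9, 13).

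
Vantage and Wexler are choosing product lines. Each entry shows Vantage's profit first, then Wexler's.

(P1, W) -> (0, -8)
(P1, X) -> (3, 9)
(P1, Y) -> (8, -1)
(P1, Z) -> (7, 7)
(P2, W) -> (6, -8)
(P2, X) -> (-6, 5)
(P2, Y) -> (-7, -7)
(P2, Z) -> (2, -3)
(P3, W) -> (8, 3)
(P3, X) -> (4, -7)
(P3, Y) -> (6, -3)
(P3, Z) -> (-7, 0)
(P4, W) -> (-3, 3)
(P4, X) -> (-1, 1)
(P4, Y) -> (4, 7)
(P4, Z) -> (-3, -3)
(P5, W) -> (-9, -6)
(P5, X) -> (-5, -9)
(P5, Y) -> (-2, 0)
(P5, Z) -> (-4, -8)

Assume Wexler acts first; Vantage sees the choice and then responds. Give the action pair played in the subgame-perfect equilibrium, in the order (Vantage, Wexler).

Backward induction with Wexler moving first.
- W → Vantage plays P3 (best of 0, 6, 8, -3, -9); Wexler gets 3.
- X → Vantage plays P3 (best of 3, -6, 4, -1, -5); Wexler gets -7.
- Y → Vantage plays P1 (best of 8, -7, 6, 4, -2); Wexler gets -1.
- Z → Vantage plays P1 (best of 7, 2, -7, -3, -4); Wexler gets 7.
Maximizing over 3, -7, -1, 7, Wexler chooses Z. Subgame-perfect outcome: (P1, Z) with payoffs (7, 7).

(P1, Z)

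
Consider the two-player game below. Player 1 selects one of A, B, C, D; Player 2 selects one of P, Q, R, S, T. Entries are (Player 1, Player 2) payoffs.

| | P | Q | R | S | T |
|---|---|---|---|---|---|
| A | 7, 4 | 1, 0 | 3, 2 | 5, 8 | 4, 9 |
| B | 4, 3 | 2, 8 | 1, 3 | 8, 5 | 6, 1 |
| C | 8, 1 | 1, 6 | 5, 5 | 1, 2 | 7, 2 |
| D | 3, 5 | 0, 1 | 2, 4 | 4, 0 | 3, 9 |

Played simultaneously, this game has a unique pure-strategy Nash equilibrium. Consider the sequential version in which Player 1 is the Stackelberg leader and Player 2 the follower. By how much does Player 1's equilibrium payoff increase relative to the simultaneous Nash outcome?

2

Work backward from Player 2's decision.
- A: Player 2 compares 4, 0, 2, 8, 9 and picks T; Player 1 would get 4.
- B: Player 2 compares 3, 8, 3, 5, 1 and picks Q; Player 1 would get 2.
- C: Player 2 compares 1, 6, 5, 2, 2 and picks Q; Player 1 would get 1.
- D: Player 2 compares 5, 1, 4, 0, 9 and picks T; Player 1 would get 3.
Player 1's induced payoffs are 4, 2, 1, 3, so Player 1 commits to A. Subgame-perfect outcome: (A, T) with payoffs (4, 9).
For the simultaneous game, intersect best replies.
Player 1's best replies: P→C; Q→B; R→C; S→B; T→C.
Player 2's best replies: A→T; B→Q; C→Q; D→T.
Only (B, Q) has each player best-responding; Nash payoffs (2, 8).
Player 1's commitment gain: 4 − 2 = 2.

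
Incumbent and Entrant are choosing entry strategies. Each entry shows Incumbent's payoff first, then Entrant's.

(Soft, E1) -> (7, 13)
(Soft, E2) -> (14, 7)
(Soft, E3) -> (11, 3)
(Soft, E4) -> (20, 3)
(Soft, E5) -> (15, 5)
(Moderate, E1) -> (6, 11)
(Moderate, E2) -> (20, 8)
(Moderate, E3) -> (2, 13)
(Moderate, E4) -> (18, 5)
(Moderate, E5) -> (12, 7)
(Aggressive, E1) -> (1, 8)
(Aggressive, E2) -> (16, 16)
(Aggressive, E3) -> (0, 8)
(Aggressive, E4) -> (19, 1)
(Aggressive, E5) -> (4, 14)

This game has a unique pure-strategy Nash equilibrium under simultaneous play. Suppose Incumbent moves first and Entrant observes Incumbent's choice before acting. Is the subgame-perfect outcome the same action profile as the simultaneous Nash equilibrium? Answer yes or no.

no

Entrant best-responds to each possible Incumbent move:
- Soft: BR = E1, leader payoff 7.
- Moderate: BR = E3, leader payoff 2.
- Aggressive: BR = E2, leader payoff 16.
Incumbent's induced payoffs are 7, 2, 16, so Incumbent commits to Aggressive. Subgame-perfect outcome: (Aggressive, E2) with payoffs (16, 16).
For the simultaneous game, intersect best replies.
Incumbent's best replies: E1→Soft; E2→Moderate; E3→Soft; E4→Soft; E5→Soft.
Entrant's best replies: Soft→E1; Moderate→E3; Aggressive→E2.
The unique mutual best reply is (Soft, E1), giving (7, 13).
Sequential outcome (Aggressive, E2) differs from the Nash profile (Soft, E1).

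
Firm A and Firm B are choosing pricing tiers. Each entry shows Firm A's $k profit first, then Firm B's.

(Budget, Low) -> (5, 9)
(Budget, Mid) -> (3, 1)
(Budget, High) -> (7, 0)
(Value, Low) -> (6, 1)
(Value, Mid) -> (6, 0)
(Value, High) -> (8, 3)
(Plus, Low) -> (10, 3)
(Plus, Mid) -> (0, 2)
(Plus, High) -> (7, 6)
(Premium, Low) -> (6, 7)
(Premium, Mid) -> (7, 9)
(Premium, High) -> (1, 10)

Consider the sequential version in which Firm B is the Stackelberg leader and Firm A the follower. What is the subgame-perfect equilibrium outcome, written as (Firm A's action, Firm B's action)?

Backward induction with Firm B moving first.
- Low: BR = Plus, leader payoff 3.
- Mid: BR = Premium, leader payoff 9.
- High: BR = Value, leader payoff 3.
Firm B's induced payoffs are 3, 9, 3, so Firm B commits to Mid. Subgame-perfect outcome: (Premium, Mid) with payoffs (7, 9).

(Premium, Mid)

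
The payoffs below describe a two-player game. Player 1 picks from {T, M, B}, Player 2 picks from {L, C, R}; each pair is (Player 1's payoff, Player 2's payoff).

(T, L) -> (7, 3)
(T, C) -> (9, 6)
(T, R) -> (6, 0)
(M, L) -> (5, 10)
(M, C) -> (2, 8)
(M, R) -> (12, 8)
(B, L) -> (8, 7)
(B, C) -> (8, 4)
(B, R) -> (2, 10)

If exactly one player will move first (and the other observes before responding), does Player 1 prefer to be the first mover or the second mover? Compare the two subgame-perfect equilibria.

second

If Player 1 leads: Player 2's best replies are T→C, M→L, B→R; Player 1's induced payoffs 9, 5, 2; outcome (T, C), payoffs (9, 6).
If Player 2 leads: Player 1's best replies are L→B, C→T, R→M; Player 2's induced payoffs 7, 6, 8; outcome (M, R), payoffs (12, 8).
Player 1 gets 9 moving first and 12 moving second, so Player 1 prefers to move second.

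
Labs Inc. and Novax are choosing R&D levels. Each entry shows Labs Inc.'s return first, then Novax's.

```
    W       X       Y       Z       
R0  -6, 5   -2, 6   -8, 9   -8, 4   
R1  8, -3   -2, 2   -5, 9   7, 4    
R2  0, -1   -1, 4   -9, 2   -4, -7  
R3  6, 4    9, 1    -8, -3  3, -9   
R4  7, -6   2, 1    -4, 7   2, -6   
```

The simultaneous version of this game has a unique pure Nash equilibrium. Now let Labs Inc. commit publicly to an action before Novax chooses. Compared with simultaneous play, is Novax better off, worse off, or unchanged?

Backward induction with Labs Inc. moving first.
- R0: Novax compares 5, 6, 9, 4 and picks Y; Labs Inc. would get -8.
- R1: Novax compares -3, 2, 9, 4 and picks Y; Labs Inc. would get -5.
- R2: Novax compares -1, 4, 2, -7 and picks X; Labs Inc. would get -1.
- R3: Novax compares 4, 1, -3, -9 and picks W; Labs Inc. would get 6.
- R4: Novax compares -6, 1, 7, -6 and picks Y; Labs Inc. would get -4.
Among -8, -5, -1, 6, -4, the best is 6 at R3. Subgame-perfect outcome: (R3, W) with payoffs (6, 4).
For the simultaneous game, intersect best replies.
Labs Inc.'s best replies: W→R1; X→R3; Y→R4; Z→R1.
Novax's best replies: R0→Y; R1→Y; R2→X; R3→W; R4→Y.
The unique mutual best reply is (R4, Y), giving (-4, 7).
Novax earns 4 sequentially versus 7 at the Nash outcome: worse off.

worse off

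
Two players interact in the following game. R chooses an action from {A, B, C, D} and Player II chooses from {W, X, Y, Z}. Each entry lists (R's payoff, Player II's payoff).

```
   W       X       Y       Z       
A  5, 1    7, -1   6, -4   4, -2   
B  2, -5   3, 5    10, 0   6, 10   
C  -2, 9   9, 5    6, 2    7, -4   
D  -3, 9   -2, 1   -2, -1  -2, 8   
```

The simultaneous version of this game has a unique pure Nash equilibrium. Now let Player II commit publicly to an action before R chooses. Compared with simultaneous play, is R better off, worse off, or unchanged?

better off

Backward induction with Player II moving first.
- W: R compares 5, 2, -2, -3 and picks A; Player II would get 1.
- X: R compares 7, 3, 9, -2 and picks C; Player II would get 5.
- Y: R compares 6, 10, 6, -2 and picks B; Player II would get 0.
- Z: R compares 4, 6, 7, -2 and picks C; Player II would get -4.
Player II's induced payoffs are 1, 5, 0, -4, so Player II commits to X. Subgame-perfect outcome: (C, X) with payoffs (9, 5).
Under simultaneous play:
R's best replies: W→A; X→C; Y→B; Z→C.
Player II's best replies: A→W; B→Z; C→W; D→W.
Only (A, W) has each player best-responding; Nash payoffs (5, 1).
R earns 9 sequentially versus 5 at the Nash outcome: better off.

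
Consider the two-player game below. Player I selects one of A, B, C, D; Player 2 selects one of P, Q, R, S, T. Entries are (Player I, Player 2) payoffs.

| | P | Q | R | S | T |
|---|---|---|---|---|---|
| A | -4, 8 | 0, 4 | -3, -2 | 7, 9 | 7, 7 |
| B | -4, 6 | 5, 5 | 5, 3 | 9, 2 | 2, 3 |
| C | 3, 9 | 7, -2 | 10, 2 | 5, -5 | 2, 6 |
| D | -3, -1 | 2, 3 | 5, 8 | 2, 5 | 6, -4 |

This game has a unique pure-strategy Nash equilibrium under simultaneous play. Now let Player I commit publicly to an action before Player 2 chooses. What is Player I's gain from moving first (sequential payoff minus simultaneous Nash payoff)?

4

Work backward from Player 2's decision.
- A: BR = S, leader payoff 7.
- B: BR = P, leader payoff -4.
- C: BR = P, leader payoff 3.
- D: BR = R, leader payoff 5.
Player I's induced payoffs are 7, -4, 3, 5, so Player I commits to A. Subgame-perfect outcome: (A, S) with payoffs (7, 9).
For the simultaneous game, intersect best replies.
Player I's best replies: P→C; Q→C; R→C; S→B; T→A.
Player 2's best replies: A→S; B→P; C→P; D→R.
The unique mutual best reply is (C, P), giving (3, 9).
Player I's commitment gain: 7 − 3 = 4.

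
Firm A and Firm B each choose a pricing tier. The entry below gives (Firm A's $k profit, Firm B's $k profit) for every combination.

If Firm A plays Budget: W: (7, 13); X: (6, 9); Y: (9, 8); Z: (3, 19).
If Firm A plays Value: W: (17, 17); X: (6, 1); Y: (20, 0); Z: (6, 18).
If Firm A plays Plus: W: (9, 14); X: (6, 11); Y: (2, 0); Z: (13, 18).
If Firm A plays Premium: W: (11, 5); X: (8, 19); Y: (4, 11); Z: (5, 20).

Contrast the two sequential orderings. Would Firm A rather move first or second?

first

If Firm A leads: Firm B's best replies are Budget→Z, Value→Z, Plus→Z, Premium→Z; Firm A's induced payoffs 3, 6, 13, 5; outcome (Plus, Z), payoffs (13, 18).
If Firm B leads: Firm A's best replies are W→Value, X→Premium, Y→Value, Z→Plus; Firm B's induced payoffs 17, 19, 0, 18; outcome (Premium, X), payoffs (8, 19).
Firm A gets 13 moving first and 8 moving second, so Firm A prefers to move first.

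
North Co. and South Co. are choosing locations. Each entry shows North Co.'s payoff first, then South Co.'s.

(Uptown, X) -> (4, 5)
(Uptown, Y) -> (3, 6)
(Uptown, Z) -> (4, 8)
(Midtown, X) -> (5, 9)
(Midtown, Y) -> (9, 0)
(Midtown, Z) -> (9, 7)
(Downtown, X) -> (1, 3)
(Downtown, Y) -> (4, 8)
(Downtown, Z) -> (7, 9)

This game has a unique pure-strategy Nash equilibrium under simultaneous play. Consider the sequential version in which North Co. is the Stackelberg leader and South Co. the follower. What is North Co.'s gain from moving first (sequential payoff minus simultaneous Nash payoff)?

Backward induction with North Co. moving first.
- Uptown: BR = Z, leader payoff 4.
- Midtown: BR = X, leader payoff 5.
- Downtown: BR = Z, leader payoff 7.
North Co.'s induced payoffs are 4, 5, 7, so North Co. commits to Downtown. Subgame-perfect outcome: (Downtown, Z) with payoffs (7, 9).
Now find the simultaneous Nash equilibrium.
North Co.'s best replies: X→Midtown; Y→Midtown; Z→Midtown.
South Co.'s best replies: Uptown→Z; Midtown→X; Downtown→Z.
Only (Midtown, X) has each player best-responding; Nash payoffs (5, 9).
North Co.'s commitment gain: 7 − 5 = 2.

2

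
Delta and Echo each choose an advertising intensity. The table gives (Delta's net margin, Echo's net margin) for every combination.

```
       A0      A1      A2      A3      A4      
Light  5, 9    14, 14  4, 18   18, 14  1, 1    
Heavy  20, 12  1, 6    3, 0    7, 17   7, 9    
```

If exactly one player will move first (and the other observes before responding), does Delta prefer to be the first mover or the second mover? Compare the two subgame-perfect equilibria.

If Delta leads: Echo's best replies are Light→A2, Heavy→A3; Delta's induced payoffs 4, 7; outcome (Heavy, A3), payoffs (7, 17).
If Echo leads: Delta's best replies are A0→Heavy, A1→Light, A2→Light, A3→Light, A4→Heavy; Echo's induced payoffs 12, 14, 18, 14, 9; outcome (Light, A2), payoffs (4, 18).
Delta gets 7 moving first and 4 moving second, so Delta prefers to move first.

first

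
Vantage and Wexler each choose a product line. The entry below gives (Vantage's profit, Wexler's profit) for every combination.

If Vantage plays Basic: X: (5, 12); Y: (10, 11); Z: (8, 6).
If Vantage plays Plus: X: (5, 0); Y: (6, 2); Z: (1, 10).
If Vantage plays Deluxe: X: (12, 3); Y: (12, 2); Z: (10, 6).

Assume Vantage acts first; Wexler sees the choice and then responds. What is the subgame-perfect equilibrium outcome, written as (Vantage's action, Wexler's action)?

(Deluxe, Z)

Wexler best-responds to each possible Vantage move:
- Basic: BR = X, leader payoff 5.
- Plus: BR = Z, leader payoff 1.
- Deluxe: BR = Z, leader payoff 10.
Vantage's induced payoffs are 5, 1, 10, so Vantage commits to Deluxe. Subgame-perfect outcome: (Deluxe, Z) with payoffs (10, 6).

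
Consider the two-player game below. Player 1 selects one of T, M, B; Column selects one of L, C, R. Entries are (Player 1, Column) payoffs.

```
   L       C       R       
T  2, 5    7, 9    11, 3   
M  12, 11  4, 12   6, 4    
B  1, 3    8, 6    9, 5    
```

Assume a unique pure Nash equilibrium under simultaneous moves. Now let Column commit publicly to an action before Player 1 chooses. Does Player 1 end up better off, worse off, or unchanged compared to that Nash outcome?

Solve by backward induction (Column leads).
- L: BR = M, leader payoff 11.
- C: BR = B, leader payoff 6.
- R: BR = T, leader payoff 3.
Maximizing over 11, 6, 3, Column chooses L. Subgame-perfect outcome: (M, L) with payoffs (12, 11).
For the simultaneous game, intersect best replies.
Player 1's best replies: L→M; C→B; R→T.
Column's best replies: T→C; M→C; B→C.
Only (B, C) has each player best-responding; Nash payoffs (8, 6).
Player 1 earns 12 sequentially versus 8 at the Nash outcome: better off.

better off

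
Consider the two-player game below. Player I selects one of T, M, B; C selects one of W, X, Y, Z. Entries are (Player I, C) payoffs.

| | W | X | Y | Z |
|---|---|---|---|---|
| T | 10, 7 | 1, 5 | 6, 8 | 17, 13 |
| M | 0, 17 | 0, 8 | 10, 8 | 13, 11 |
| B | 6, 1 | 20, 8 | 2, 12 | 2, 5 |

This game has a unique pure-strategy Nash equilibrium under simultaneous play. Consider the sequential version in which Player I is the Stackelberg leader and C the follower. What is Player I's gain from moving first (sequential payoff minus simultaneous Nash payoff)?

Solve by backward induction (Player I leads).
- T: BR = Z, leader payoff 17.
- M: BR = W, leader payoff 0.
- B: BR = Y, leader payoff 2.
Maximizing over 17, 0, 2, Player I chooses T. Subgame-perfect outcome: (T, Z) with payoffs (17, 13).
Under simultaneous play:
Player I's best replies: W→T; X→B; Y→M; Z→T.
C's best replies: T→Z; M→W; B→Y.
Only (T, Z) has each player best-responding; Nash payoffs (17, 13).
Player I's commitment gain: 17 − 17 = 0.

0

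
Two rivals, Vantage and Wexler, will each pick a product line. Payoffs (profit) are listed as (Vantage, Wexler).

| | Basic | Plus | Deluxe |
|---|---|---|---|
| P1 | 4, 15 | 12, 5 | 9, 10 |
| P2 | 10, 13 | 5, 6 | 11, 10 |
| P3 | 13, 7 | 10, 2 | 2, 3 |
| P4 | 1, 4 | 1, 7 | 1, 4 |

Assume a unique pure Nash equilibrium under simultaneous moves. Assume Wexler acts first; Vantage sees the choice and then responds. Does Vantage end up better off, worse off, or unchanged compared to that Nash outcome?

worse off

Solve by backward induction (Wexler leads).
- Basic: Vantage compares 4, 10, 13, 1 and picks P3; Wexler would get 7.
- Plus: Vantage compares 12, 5, 10, 1 and picks P1; Wexler would get 5.
- Deluxe: Vantage compares 9, 11, 2, 1 and picks P2; Wexler would get 10.
Among 7, 5, 10, the best is 10 at Deluxe. Subgame-perfect outcome: (P2, Deluxe) with payoffs (11, 10).
Now find the simultaneous Nash equilibrium.
Vantage's best replies: Basic→P3; Plus→P1; Deluxe→P2.
Wexler's best replies: P1→Basic; P2→Basic; P3→Basic; P4→Plus.
Only (P3, Basic) has each player best-responding; Nash payoffs (13, 7).
Vantage earns 11 sequentially versus 13 at the Nash outcome: worse off.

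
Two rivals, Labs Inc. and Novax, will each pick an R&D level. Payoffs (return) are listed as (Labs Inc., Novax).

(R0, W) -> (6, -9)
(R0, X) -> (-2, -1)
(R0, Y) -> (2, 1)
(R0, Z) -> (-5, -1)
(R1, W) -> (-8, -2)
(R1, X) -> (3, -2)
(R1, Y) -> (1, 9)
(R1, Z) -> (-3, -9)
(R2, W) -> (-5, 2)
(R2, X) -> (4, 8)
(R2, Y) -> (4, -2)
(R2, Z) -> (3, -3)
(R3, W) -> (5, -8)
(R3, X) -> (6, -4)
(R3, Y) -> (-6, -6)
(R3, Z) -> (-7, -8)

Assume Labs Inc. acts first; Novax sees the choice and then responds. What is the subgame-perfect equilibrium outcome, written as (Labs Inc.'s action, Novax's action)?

(R3, X)

Backward induction with Labs Inc. moving first.
- R0: Novax compares -9, -1, 1, -1 and picks Y; Labs Inc. would get 2.
- R1: Novax compares -2, -2, 9, -9 and picks Y; Labs Inc. would get 1.
- R2: Novax compares 2, 8, -2, -3 and picks X; Labs Inc. would get 4.
- R3: Novax compares -8, -4, -6, -8 and picks X; Labs Inc. would get 6.
Maximizing over 2, 1, 4, 6, Labs Inc. chooses R3. Subgame-perfect outcome: (R3, X) with payoffs (6, -4).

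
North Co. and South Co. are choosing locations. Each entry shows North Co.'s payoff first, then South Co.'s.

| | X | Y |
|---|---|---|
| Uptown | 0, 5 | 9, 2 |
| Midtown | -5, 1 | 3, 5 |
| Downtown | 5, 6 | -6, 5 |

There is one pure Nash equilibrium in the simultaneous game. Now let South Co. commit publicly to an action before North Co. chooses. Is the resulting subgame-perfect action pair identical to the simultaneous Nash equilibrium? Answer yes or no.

yes

Work backward from North Co.'s decision.
- X: North Co. compares 0, -5, 5 and picks Downtown; South Co. would get 6.
- Y: North Co. compares 9, 3, -6 and picks Uptown; South Co. would get 2.
Among 6, 2, the best is 6 at X. Subgame-perfect outcome: (Downtown, X) with payoffs (5, 6).
Now find the simultaneous Nash equilibrium.
North Co.'s best replies: X→Downtown; Y→Uptown.
South Co.'s best replies: Uptown→X; Midtown→Y; Downtown→X.
Only (Downtown, X) has each player best-responding; Nash payoffs (5, 6).
Sequential outcome (Downtown, X) coincides with the Nash profile (Downtown, X).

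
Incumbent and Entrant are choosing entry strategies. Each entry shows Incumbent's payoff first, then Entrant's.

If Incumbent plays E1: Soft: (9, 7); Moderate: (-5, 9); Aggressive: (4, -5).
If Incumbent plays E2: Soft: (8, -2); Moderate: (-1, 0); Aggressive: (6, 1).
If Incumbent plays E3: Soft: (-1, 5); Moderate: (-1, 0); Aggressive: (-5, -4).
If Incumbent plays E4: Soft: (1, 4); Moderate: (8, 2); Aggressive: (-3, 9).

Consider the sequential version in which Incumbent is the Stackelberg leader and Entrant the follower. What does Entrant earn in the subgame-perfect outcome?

Work backward from Entrant's decision.
- E1: BR = Moderate, leader payoff -5.
- E2: BR = Aggressive, leader payoff 6.
- E3: BR = Soft, leader payoff -1.
- E4: BR = Aggressive, leader payoff -3.
Incumbent's induced payoffs are -5, 6, -1, -3, so Incumbent commits to E2. Subgame-perfect outcome: (E2, Aggressive) with payoffs (6, 1).

1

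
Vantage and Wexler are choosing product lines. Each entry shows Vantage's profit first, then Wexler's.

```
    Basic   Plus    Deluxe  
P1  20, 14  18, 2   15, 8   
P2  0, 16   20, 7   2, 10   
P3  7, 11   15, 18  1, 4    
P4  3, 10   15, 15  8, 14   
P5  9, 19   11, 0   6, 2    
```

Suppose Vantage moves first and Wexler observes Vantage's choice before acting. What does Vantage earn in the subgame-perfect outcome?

20

Backward induction with Vantage moving first.
- P1: BR = Basic, leader payoff 20.
- P2: BR = Basic, leader payoff 0.
- P3: BR = Plus, leader payoff 15.
- P4: BR = Plus, leader payoff 15.
- P5: BR = Basic, leader payoff 9.
Vantage's induced payoffs are 20, 0, 15, 15, 9, so Vantage commits to P1. Subgame-perfect outcome: (P1, Basic) with payoffs (20, 14).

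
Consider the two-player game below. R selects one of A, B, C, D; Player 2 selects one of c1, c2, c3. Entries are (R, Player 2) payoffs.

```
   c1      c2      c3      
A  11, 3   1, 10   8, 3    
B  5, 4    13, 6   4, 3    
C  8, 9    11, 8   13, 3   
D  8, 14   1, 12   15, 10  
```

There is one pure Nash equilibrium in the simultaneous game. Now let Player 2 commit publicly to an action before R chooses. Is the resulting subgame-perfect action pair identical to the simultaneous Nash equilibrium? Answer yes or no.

Backward induction with Player 2 moving first.
- c1: R compares 11, 5, 8, 8 and picks A; Player 2 would get 3.
- c2: R compares 1, 13, 11, 1 and picks B; Player 2 would get 6.
- c3: R compares 8, 4, 13, 15 and picks D; Player 2 would get 10.
Among 3, 6, 10, the best is 10 at c3. Subgame-perfect outcome: (D, c3) with payoffs (15, 10).
For the simultaneous game, intersect best replies.
R's best replies: c1→A; c2→B; c3→D.
Player 2's best replies: A→c2; B→c2; C→c1; D→c1.
The unique mutual best reply is (B, c2), giving (13, 6).
Sequential outcome (D, c3) differs from the Nash profile (B, c2).

no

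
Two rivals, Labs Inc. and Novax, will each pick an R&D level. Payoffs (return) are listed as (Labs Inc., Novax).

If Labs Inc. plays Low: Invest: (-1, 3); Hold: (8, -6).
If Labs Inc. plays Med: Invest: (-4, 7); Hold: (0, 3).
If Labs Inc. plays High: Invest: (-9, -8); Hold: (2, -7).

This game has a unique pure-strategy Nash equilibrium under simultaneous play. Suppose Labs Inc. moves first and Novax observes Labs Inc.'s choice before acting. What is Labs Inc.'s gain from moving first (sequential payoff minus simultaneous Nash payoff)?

Novax best-responds to each possible Labs Inc. move:
- Low → Novax plays Invest (best of 3, -6); Labs Inc. gets -1.
- Med → Novax plays Invest (best of 7, 3); Labs Inc. gets -4.
- High → Novax plays Hold (best of -8, -7); Labs Inc. gets 2.
Among -1, -4, 2, the best is 2 at High. Subgame-perfect outcome: (High, Hold) with payoffs (2, -7).
For the simultaneous game, intersect best replies.
Labs Inc.'s best replies: Invest→Low; Hold→Low.
Novax's best replies: Low→Invest; Med→Invest; High→Hold.
The unique mutual best reply is (Low, Invest), giving (-1, 3).
Labs Inc.'s commitment gain: 2 − -1 = 3.

3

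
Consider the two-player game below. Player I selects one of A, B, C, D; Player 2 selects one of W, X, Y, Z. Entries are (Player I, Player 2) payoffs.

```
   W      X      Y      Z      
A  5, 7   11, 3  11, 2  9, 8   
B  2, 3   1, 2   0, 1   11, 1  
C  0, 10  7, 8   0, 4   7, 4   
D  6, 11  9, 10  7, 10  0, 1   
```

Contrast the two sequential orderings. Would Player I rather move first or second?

If Player I leads: Player 2's best replies are A→Z, B→W, C→W, D→W; Player I's induced payoffs 9, 2, 0, 6; outcome (A, Z), payoffs (9, 8).
If Player 2 leads: Player I's best replies are W→D, X→A, Y→A, Z→B; Player 2's induced payoffs 11, 3, 2, 1; outcome (D, W), payoffs (6, 11).
Player I gets 9 moving first and 6 moving second, so Player I prefers to move first.

first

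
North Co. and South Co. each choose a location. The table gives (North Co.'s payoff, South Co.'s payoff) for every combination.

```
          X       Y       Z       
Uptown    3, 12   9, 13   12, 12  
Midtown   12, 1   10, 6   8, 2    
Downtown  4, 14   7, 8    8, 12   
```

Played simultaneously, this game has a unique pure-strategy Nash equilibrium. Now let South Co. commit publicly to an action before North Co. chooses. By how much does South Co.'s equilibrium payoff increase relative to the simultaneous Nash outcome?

6

Backward induction with South Co. moving first.
- X → North Co. plays Midtown (best of 3, 12, 4); South Co. gets 1.
- Y → North Co. plays Midtown (best of 9, 10, 7); South Co. gets 6.
- Z → North Co. plays Uptown (best of 12, 8, 8); South Co. gets 12.
South Co.'s induced payoffs are 1, 6, 12, so South Co. commits to Z. Subgame-perfect outcome: (Uptown, Z) with payoffs (12, 12).
Now find the simultaneous Nash equilibrium.
North Co.'s best replies: X→Midtown; Y→Midtown; Z→Uptown.
South Co.'s best replies: Uptown→Y; Midtown→Y; Downtown→X.
The unique mutual best reply is (Midtown, Y), giving (10, 6).
South Co.'s commitment gain: 12 − 6 = 6.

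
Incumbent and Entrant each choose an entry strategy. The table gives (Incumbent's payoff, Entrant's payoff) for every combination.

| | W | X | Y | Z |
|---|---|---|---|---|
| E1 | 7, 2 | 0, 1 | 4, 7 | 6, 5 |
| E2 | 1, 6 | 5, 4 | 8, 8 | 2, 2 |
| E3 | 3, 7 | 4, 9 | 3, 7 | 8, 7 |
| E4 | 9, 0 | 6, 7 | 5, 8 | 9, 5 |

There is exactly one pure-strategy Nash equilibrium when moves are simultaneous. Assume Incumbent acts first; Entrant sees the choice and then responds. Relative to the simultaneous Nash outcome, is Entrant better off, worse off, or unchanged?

Entrant best-responds to each possible Incumbent move:
- E1: BR = Y, leader payoff 4.
- E2: BR = Y, leader payoff 8.
- E3: BR = X, leader payoff 4.
- E4: BR = Y, leader payoff 5.
Among 4, 8, 4, 5, the best is 8 at E2. Subgame-perfect outcome: (E2, Y) with payoffs (8, 8).
For the simultaneous game, intersect best replies.
Incumbent's best replies: W→E4; X→E4; Y→E2; Z→E4.
Entrant's best replies: E1→Y; E2→Y; E3→X; E4→Y.
Only (E2, Y) has each player best-responding; Nash payoffs (8, 8).
Entrant earns 8 sequentially versus 8 at the Nash outcome: unchanged.

unchanged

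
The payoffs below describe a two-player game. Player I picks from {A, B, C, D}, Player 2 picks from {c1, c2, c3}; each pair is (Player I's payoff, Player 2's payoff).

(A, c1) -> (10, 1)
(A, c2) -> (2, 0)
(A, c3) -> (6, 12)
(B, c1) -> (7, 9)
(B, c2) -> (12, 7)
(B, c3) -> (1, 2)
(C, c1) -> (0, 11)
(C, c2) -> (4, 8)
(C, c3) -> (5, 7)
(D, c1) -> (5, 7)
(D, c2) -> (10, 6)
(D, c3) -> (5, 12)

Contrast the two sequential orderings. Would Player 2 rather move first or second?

first

If Player I leads: Player 2's best replies are A→c3, B→c1, C→c1, D→c3; Player I's induced payoffs 6, 7, 0, 5; outcome (B, c1), payoffs (7, 9).
If Player 2 leads: Player I's best replies are c1→A, c2→B, c3→A; Player 2's induced payoffs 1, 7, 12; outcome (A, c3), payoffs (6, 12).
Player 2 gets 12 moving first and 9 moving second, so Player 2 prefers to move first.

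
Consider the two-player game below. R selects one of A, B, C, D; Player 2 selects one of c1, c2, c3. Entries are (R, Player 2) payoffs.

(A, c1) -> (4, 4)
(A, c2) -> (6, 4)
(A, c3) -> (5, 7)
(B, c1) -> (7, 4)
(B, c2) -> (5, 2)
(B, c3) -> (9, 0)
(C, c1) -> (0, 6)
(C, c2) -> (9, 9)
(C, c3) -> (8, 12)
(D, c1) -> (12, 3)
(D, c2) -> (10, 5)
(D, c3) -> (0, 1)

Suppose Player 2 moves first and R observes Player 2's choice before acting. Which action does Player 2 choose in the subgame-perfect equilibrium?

c2

R best-responds to each possible Player 2 move:
- c1 → R plays D (best of 4, 7, 0, 12); Player 2 gets 3.
- c2 → R plays D (best of 6, 5, 9, 10); Player 2 gets 5.
- c3 → R plays B (best of 5, 9, 8, 0); Player 2 gets 0.
Player 2's induced payoffs are 3, 5, 0, so Player 2 commits to c2. Subgame-perfect outcome: (D, c2) with payoffs (10, 5).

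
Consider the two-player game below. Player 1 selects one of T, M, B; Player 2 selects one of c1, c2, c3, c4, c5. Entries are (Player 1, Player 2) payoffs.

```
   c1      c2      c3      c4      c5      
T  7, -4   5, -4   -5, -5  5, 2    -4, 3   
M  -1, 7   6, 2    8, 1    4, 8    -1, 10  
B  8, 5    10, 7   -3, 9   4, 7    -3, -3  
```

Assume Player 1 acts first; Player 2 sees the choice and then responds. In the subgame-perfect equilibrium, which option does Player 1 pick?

Solve by backward induction (Player 1 leads).
- T: Player 2 compares -4, -4, -5, 2, 3 and picks c5; Player 1 would get -4.
- M: Player 2 compares 7, 2, 1, 8, 10 and picks c5; Player 1 would get -1.
- B: Player 2 compares 5, 7, 9, 7, -3 and picks c3; Player 1 would get -3.
Among -4, -1, -3, the best is -1 at M. Subgame-perfect outcome: (M, c5) with payoffs (-1, 10).

M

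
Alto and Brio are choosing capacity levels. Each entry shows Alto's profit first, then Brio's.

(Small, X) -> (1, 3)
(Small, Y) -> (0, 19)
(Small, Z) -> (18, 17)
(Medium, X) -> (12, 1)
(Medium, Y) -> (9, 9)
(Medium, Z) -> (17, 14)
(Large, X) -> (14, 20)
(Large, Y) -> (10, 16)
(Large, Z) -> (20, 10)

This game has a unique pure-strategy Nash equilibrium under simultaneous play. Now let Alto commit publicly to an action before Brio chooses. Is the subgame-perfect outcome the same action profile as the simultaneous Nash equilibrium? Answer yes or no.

no

Solve by backward induction (Alto leads).
- Small: Brio compares 3, 19, 17 and picks Y; Alto would get 0.
- Medium: Brio compares 1, 9, 14 and picks Z; Alto would get 17.
- Large: Brio compares 20, 16, 10 and picks X; Alto would get 14.
Alto's induced payoffs are 0, 17, 14, so Alto commits to Medium. Subgame-perfect outcome: (Medium, Z) with payoffs (17, 14).
Under simultaneous play:
Alto's best replies: X→Large; Y→Large; Z→Large.
Brio's best replies: Small→Y; Medium→Z; Large→X.
The unique mutual best reply is (Large, X), giving (14, 20).
Sequential outcome (Medium, Z) differs from the Nash profile (Large, X).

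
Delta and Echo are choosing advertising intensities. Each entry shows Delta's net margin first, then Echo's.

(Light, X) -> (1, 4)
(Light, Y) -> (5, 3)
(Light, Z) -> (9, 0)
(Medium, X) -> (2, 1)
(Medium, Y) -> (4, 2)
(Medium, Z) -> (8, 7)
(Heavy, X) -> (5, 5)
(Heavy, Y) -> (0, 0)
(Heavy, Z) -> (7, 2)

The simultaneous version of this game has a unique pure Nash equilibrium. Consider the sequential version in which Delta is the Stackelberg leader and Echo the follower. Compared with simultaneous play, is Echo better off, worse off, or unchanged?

better off

Backward induction with Delta moving first.
- Light → Echo plays X (best of 4, 3, 0); Delta gets 1.
- Medium → Echo plays Z (best of 1, 2, 7); Delta gets 8.
- Heavy → Echo plays X (best of 5, 0, 2); Delta gets 5.
Maximizing over 1, 8, 5, Delta chooses Medium. Subgame-perfect outcome: (Medium, Z) with payoffs (8, 7).
For the simultaneous game, intersect best replies.
Delta's best replies: X→Heavy; Y→Light; Z→Light.
Echo's best replies: Light→X; Medium→Z; Heavy→X.
Only (Heavy, X) has each player best-responding; Nash payoffs (5, 5).
Echo earns 7 sequentially versus 5 at the Nash outcome: better off.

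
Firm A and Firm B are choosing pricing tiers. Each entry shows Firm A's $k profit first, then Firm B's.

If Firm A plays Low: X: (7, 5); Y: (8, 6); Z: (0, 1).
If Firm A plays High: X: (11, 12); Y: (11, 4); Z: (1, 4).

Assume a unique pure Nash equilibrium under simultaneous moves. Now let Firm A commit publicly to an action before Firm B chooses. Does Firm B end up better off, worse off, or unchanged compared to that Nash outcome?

unchanged

Solve by backward induction (Firm A leads).
- Low: Firm B compares 5, 6, 1 and picks Y; Firm A would get 8.
- High: Firm B compares 12, 4, 4 and picks X; Firm A would get 11.
Maximizing over 8, 11, Firm A chooses High. Subgame-perfect outcome: (High, X) with payoffs (11, 12).
For the simultaneous game, intersect best replies.
Firm A's best replies: X→High; Y→High; Z→High.
Firm B's best replies: Low→Y; High→X.
The unique mutual best reply is (High, X), giving (11, 12).
Firm B earns 12 sequentially versus 12 at the Nash outcome: unchanged.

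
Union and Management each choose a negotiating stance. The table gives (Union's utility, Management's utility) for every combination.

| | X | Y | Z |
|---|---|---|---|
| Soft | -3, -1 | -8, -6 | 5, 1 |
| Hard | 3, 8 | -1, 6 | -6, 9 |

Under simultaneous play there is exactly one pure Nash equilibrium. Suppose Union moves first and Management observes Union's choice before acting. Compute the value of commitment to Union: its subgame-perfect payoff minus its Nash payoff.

Solve by backward induction (Union leads).
- Soft: BR = Z, leader payoff 5.
- Hard: BR = Z, leader payoff -6.
Union's induced payoffs are 5, -6, so Union commits to Soft. Subgame-perfect outcome: (Soft, Z) with payoffs (5, 1).
Under simultaneous play:
Union's best replies: X→Hard; Y→Hard; Z→Soft.
Management's best replies: Soft→Z; Hard→Z.
Only (Soft, Z) has each player best-responding; Nash payoffs (5, 1).
Union's commitment gain: 5 − 5 = 0.

0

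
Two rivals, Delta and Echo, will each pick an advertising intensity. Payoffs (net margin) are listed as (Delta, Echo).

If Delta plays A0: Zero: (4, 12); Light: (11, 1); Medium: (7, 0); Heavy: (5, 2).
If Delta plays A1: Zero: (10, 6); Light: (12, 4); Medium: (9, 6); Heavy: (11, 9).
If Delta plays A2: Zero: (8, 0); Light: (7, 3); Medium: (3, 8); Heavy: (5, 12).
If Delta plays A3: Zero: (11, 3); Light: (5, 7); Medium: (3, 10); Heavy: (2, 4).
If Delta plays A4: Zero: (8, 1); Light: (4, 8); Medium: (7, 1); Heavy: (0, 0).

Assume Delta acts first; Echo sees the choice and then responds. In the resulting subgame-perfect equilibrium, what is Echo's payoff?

9

Backward induction with Delta moving first.
- A0: Echo compares 12, 1, 0, 2 and picks Zero; Delta would get 4.
- A1: Echo compares 6, 4, 6, 9 and picks Heavy; Delta would get 11.
- A2: Echo compares 0, 3, 8, 12 and picks Heavy; Delta would get 5.
- A3: Echo compares 3, 7, 10, 4 and picks Medium; Delta would get 3.
- A4: Echo compares 1, 8, 1, 0 and picks Light; Delta would get 4.
Delta's induced payoffs are 4, 11, 5, 3, 4, so Delta commits to A1. Subgame-perfect outcome: (A1, Heavy) with payoffs (11, 9).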